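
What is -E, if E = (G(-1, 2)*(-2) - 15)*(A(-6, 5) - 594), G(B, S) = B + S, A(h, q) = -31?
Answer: -10625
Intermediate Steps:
E = 10625 (E = ((-1 + 2)*(-2) - 15)*(-31 - 594) = (1*(-2) - 15)*(-625) = (-2 - 15)*(-625) = -17*(-625) = 10625)
-E = -1*10625 = -10625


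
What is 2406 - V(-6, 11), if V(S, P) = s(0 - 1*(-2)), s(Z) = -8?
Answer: 2414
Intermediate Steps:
V(S, P) = -8
2406 - V(-6, 11) = 2406 - 1*(-8) = 2406 + 8 = 2414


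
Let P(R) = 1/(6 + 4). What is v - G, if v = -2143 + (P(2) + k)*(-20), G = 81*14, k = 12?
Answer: -3519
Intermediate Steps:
P(R) = ⅒ (P(R) = 1/10 = ⅒)
G = 1134
v = -2385 (v = -2143 + (⅒ + 12)*(-20) = -2143 + (121/10)*(-20) = -2143 - 242 = -2385)
v - G = -2385 - 1*1134 = -2385 - 1134 = -3519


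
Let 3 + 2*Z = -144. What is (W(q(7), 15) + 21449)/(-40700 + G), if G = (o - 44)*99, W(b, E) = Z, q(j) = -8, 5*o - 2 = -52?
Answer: -42751/92092 ≈ -0.46422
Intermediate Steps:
o = -10 (o = ⅖ + (⅕)*(-52) = ⅖ - 52/5 = -10)
Z = -147/2 (Z = -3/2 + (½)*(-144) = -3/2 - 72 = -147/2 ≈ -73.500)
W(b, E) = -147/2
G = -5346 (G = (-10 - 44)*99 = -54*99 = -5346)
(W(q(7), 15) + 21449)/(-40700 + G) = (-147/2 + 21449)/(-40700 - 5346) = (42751/2)/(-46046) = (42751/2)*(-1/46046) = -42751/92092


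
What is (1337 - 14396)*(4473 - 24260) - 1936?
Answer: 258396497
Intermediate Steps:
(1337 - 14396)*(4473 - 24260) - 1936 = -13059*(-19787) - 1936 = 258398433 - 1936 = 258396497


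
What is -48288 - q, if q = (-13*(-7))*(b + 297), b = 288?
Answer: -101523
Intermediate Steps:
q = 53235 (q = (-13*(-7))*(288 + 297) = 91*585 = 53235)
-48288 - q = -48288 - 1*53235 = -48288 - 53235 = -101523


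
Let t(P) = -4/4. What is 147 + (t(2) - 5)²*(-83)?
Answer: -2841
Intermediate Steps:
t(P) = -1 (t(P) = -4*¼ = -1)
147 + (t(2) - 5)²*(-83) = 147 + (-1 - 5)²*(-83) = 147 + (-6)²*(-83) = 147 + 36*(-83) = 147 - 2988 = -2841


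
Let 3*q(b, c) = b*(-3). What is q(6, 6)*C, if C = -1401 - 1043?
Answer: 14664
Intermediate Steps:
q(b, c) = -b (q(b, c) = (b*(-3))/3 = (-3*b)/3 = -b)
C = -2444
q(6, 6)*C = -1*6*(-2444) = -6*(-2444) = 14664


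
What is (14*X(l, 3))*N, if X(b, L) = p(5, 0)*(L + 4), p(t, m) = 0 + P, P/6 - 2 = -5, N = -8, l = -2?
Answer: 14112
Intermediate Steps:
P = -18 (P = 12 + 6*(-5) = 12 - 30 = -18)
p(t, m) = -18 (p(t, m) = 0 - 18 = -18)
X(b, L) = -72 - 18*L (X(b, L) = -18*(L + 4) = -18*(4 + L) = -72 - 18*L)
(14*X(l, 3))*N = (14*(-72 - 18*3))*(-8) = (14*(-72 - 54))*(-8) = (14*(-126))*(-8) = -1764*(-8) = 14112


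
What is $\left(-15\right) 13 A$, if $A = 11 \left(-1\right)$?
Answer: $2145$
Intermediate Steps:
$A = -11$
$\left(-15\right) 13 A = \left(-15\right) 13 \left(-11\right) = \left(-195\right) \left(-11\right) = 2145$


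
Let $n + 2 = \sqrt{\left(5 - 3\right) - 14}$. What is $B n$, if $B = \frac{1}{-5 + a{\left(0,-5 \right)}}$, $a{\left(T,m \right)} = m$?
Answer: $\frac{1}{5} - \frac{i \sqrt{3}}{5} \approx 0.2 - 0.34641 i$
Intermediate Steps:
$n = -2 + 2 i \sqrt{3}$ ($n = -2 + \sqrt{\left(5 - 3\right) - 14} = -2 + \sqrt{2 - 14} = -2 + \sqrt{-12} = -2 + 2 i \sqrt{3} \approx -2.0 + 3.4641 i$)
$B = - \frac{1}{10}$ ($B = \frac{1}{-5 - 5} = \frac{1}{-10} = - \frac{1}{10} \approx -0.1$)
$B n = - \frac{-2 + 2 i \sqrt{3}}{10} = \frac{1}{5} - \frac{i \sqrt{3}}{5}$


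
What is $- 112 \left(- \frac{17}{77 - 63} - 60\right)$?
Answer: $6856$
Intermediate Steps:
$- 112 \left(- \frac{17}{77 - 63} - 60\right) = - 112 \left(- \frac{17}{14} - 60\right) = \left(-112\right) \left(- \frac{857}{14}\right) = 6856$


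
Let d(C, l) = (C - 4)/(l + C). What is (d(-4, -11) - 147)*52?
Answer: -114244/15 ≈ -7616.3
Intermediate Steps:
d(C, l) = (-4 + C)/(C + l)
(d(-4, -11) - 147)*52 = ((-4 - 4)/(-4 - 11) - 147)*52 = (-8/(-15) - 147)*52 = (-1/15*(-8) - 147)*52 = (8/15 - 147)*52 = -2197/15*52 = -114244/15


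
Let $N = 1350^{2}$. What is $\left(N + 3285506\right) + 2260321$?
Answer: $7368327$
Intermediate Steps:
$N = 1822500$
$\left(N + 3285506\right) + 2260321 = \left(1822500 + 3285506\right) + 2260321 = 5108006 + 2260321 = 7368327$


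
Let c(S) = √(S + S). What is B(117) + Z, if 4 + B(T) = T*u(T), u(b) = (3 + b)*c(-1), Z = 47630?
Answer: 47626 + 14040*I*√2 ≈ 47626.0 + 19856.0*I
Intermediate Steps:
c(S) = √2*√S (c(S) = √(2*S) = √2*√S)
u(b) = I*√2*(3 + b) (u(b) = (3 + b)*(√2*√(-1)) = (3 + b)*(√2*I) = (3 + b)*(I*√2) = I*√2*(3 + b))
B(T) = -4 + I*T*√2*(3 + T) (B(T) = -4 + T*(I*√2*(3 + T)) = -4 + I*T*√2*(3 + T))
B(117) + Z = (-4 + I*117*√2*(3 + 117)) + 47630 = (-4 + I*117*√2*120) + 47630 = (-4 + 14040*I*√2) + 47630 = 47626 + 14040*I*√2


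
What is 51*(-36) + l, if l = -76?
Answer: -1912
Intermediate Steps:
51*(-36) + l = 51*(-36) - 76 = -1836 - 76 = -1912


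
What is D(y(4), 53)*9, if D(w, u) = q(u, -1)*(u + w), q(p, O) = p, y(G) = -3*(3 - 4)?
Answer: 26712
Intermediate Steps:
y(G) = 3 (y(G) = -3*(-1) = 3)
D(w, u) = u*(u + w)
D(y(4), 53)*9 = (53*(53 + 3))*9 = (53*56)*9 = 2968*9 = 26712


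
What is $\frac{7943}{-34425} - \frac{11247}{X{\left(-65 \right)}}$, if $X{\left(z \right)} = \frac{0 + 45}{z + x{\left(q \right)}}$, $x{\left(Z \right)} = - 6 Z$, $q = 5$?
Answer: $\frac{817367782}{34425} \approx 23743.0$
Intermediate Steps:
$X{\left(z \right)} = \frac{45}{-30 + z}$ ($X{\left(z \right)} = \frac{0 + 45}{z - 30} = \frac{45}{z - 30} = \frac{45}{-30 + z}$)
$\frac{7943}{-34425} - \frac{11247}{X{\left(-65 \right)}} = \frac{7943}{-34425} - \frac{11247}{45 \frac{1}{-30 - 65}} = 7943 \left(- \frac{1}{34425}\right) - \frac{11247}{45 \frac{1}{-95}} = - \frac{7943}{34425} - \frac{11247}{45 \left(- \frac{1}{95}\right)} = - \frac{7943}{34425} - \frac{11247}{- \frac{9}{19}} = - \frac{7943}{34425} - - \frac{71231}{3} = - \frac{7943}{34425} + \frac{71231}{3} = \frac{817367782}{34425}$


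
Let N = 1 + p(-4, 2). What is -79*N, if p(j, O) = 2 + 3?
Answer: -474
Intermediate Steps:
p(j, O) = 5
N = 6 (N = 1 + 5 = 6)
-79*N = -79*6 = -474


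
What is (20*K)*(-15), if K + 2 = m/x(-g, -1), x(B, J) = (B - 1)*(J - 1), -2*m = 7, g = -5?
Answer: 1875/4 ≈ 468.75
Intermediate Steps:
m = -7/2 (m = -½*7 = -7/2 ≈ -3.5000)
x(B, J) = (-1 + B)*(-1 + J)
K = -25/16 (K = -2 - 7/(2*(1 - (-1)*(-5) - 1*(-1) - 1*(-5)*(-1))) = -2 - 7/(2*(1 - 1*5 + 1 + 5*(-1))) = -2 - 7/(2*(1 - 5 + 1 - 5)) = -2 - 7/2/(-8) = -2 - 7/2*(-⅛) = -2 + 7/16 = -25/16 ≈ -1.5625)
(20*K)*(-15) = (20*(-25/16))*(-15) = -125/4*(-15) = 1875/4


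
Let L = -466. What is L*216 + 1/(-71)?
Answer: -7146577/71 ≈ -1.0066e+5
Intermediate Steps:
L*216 + 1/(-71) = -466*216 + 1/(-71) = -100656 - 1/71 = -7146577/71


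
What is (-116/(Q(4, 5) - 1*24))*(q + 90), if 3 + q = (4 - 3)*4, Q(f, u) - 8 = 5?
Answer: 10556/11 ≈ 959.64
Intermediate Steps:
Q(f, u) = 13 (Q(f, u) = 8 + 5 = 13)
q = 1 (q = -3 + (4 - 3)*4 = -3 + 1*4 = -3 + 4 = 1)
(-116/(Q(4, 5) - 1*24))*(q + 90) = (-116/(13 - 1*24))*(1 + 90) = -116/(13 - 24)*91 = -116/(-11)*91 = -116*(-1/11)*91 = (116/11)*91 = 10556/11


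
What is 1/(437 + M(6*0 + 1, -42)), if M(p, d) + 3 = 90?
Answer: 1/524 ≈ 0.0019084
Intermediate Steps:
M(p, d) = 87 (M(p, d) = -3 + 90 = 87)
1/(437 + M(6*0 + 1, -42)) = 1/(437 + 87) = 1/524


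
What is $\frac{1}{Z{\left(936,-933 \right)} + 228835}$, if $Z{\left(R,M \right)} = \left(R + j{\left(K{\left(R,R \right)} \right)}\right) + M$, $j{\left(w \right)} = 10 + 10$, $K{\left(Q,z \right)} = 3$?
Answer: $\frac{1}{228858} \approx 4.3695 \cdot 10^{-6}$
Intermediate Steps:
$j{\left(w \right)} = 20$
$Z{\left(R,M \right)} = 20 + M + R$ ($Z{\left(R,M \right)} = \left(R + 20\right) + M = \left(20 + R\right) + M = 20 + M + R$)
$\frac{1}{Z{\left(936,-933 \right)} + 228835} = \frac{1}{\left(20 - 933 + 936\right) + 228835} = \frac{1}{23 + 228835} = \frac{1}{228858}$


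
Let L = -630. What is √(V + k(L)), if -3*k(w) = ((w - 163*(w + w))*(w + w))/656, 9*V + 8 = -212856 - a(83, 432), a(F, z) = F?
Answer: 113*√509138/246 ≈ 327.76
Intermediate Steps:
V = -212947/9 (V = -8/9 + (-212856 - 1*83)/9 = -8/9 + (-212856 - 83)/9 = -8/9 + (⅑)*(-212939) = -8/9 - 212939/9 = -212947/9 ≈ -23661.)
k(w) = 325*w²/984 (k(w) = -(w - 163*(w + w))*(w + w)/(3*656) = -(w - 326*w)*(2*w)/(3*656) = -(-325*w)*(2*w)/(3*656) = -(-650*w²)/(3*656) = -(-325)*w²/984 = 325*w²/984)
√(V + k(L)) = √(-212947/9 + (325/984)*(-630)²) = √(-212947/9 + (325/984)*396900) = √(-212947/9 + 10749375/82) = √(79282721/738) = 113*√509138/246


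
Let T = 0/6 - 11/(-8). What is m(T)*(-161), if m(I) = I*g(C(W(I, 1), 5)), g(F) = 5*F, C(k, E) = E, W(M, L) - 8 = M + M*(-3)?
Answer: -44275/8 ≈ -5534.4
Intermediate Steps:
T = 11/8 (T = 0*(1/6) - 11*(-1/8) = 0 + 11/8 = 11/8 ≈ 1.3750)
W(M, L) = 8 - 2*M (W(M, L) = 8 + (M + M*(-3)) = 8 + (M - 3*M) = 8 - 2*M)
m(I) = 25*I (m(I) = I*(5*5) = I*25 = 25*I)
m(T)*(-161) = (25*(11/8))*(-161) = (275/8)*(-161) = -44275/8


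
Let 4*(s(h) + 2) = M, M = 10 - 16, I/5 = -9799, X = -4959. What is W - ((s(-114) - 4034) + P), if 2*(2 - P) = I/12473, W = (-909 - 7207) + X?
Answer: -112774181/12473 ≈ -9041.5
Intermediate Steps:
I = -48995 (I = 5*(-9799) = -48995)
M = -6
s(h) = -7/2 (s(h) = -2 + (¼)*(-6) = -2 - 3/2 = -7/2)
W = -13075 (W = (-909 - 7207) - 4959 = -8116 - 4959 = -13075)
P = 98887/24946 (P = 2 - (-48995)/(2*12473) = 2 - ½*(-48995/12473) = 2 + 48995/24946 = 98887/24946 ≈ 3.9640)
W - ((s(-114) - 4034) + P) = -13075 - ((-7/2 - 4034) + 98887/24946) = -13075 - (-8075/2 + 98887/24946) = -13075 - 1*(-50310294/12473) = -13075 + 50310294/12473 = -112774181/12473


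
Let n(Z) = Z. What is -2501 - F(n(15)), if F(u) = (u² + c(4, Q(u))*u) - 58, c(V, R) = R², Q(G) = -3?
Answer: -2803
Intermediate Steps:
F(u) = -58 + u² + 9*u (F(u) = (u² + (-3)²*u) - 58 = (u² + 9*u) - 58 = -58 + u² + 9*u)
-2501 - F(n(15)) = -2501 - (-58 + 15² + 9*15) = -2501 - (-58 + 225 + 135) = -2501 - 1*302 = -2501 - 302 = -2803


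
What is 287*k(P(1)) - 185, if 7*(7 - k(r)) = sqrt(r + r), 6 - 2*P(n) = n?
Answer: 1824 - 41*sqrt(5) ≈ 1732.3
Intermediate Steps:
P(n) = 3 - n/2
k(r) = 7 - sqrt(2)*sqrt(r)/7 (k(r) = 7 - sqrt(r + r)/7 = 7 - sqrt(2)*sqrt(r)/7)
287*k(P(1)) - 185 = 287*(7 - sqrt(2)*sqrt(3 - 1/2*1)/7) - 185 = 287*(7 - sqrt(2)*sqrt(3 - 1/2)/7) - 185 = 287*(7 - sqrt(2)*sqrt(5/2)/7) - 185 = 287*(7 - sqrt(2)*sqrt(10)/2/7) - 185 = 287*(7 - sqrt(5)/7) - 185 = (2009 - 41*sqrt(5)) - 185 = 1824 - 41*sqrt(5)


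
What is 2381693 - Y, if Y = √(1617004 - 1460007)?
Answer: 2381693 - √156997 ≈ 2.3813e+6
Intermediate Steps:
Y = √156997 ≈ 396.23
2381693 - Y = 2381693 - √156997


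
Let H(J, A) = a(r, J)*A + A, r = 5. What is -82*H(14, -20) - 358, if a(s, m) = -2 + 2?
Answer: 1282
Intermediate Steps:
a(s, m) = 0
H(J, A) = A (H(J, A) = 0*A + A = 0 + A = A)
-82*H(14, -20) - 358 = -82*(-20) - 358 = 1640 - 358 = 1282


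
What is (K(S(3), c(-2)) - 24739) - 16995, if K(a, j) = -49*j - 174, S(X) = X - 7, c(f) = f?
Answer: -41810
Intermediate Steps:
S(X) = -7 + X
K(a, j) = -174 - 49*j
(K(S(3), c(-2)) - 24739) - 16995 = ((-174 - 49*(-2)) - 24739) - 16995 = ((-174 + 98) - 24739) - 16995 = (-76 - 24739) - 16995 = -24815 - 16995 = -41810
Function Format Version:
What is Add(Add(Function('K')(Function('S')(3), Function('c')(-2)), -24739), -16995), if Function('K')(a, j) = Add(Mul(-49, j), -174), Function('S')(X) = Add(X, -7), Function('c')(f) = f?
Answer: -41810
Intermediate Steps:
Function('S')(X) = Add(-7, X)
Function('K')(a, j) = Add(-174, Mul(-49, j))
Add(Add(Function('K')(Function('S')(3), Function('c')(-2)), -24739), -16995) = Add(Add(Add(-174, Mul(-49, -2)), -24739), -16995) = Add(Add(Add(-174, 98), -24739), -16995) = Add(Add(-76, -24739), -16995) = Add(-24815, -16995) = -41810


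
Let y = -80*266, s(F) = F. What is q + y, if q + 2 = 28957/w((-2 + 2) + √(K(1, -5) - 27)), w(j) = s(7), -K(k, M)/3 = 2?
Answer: -120017/7 ≈ -17145.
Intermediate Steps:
K(k, M) = -6 (K(k, M) = -3*2 = -6)
w(j) = 7
q = 28943/7 (q = -2 + 28957/7 = 28943/7 ≈ 4134.7)
y = -21280
q + y = 28943/7 - 21280 = -120017/7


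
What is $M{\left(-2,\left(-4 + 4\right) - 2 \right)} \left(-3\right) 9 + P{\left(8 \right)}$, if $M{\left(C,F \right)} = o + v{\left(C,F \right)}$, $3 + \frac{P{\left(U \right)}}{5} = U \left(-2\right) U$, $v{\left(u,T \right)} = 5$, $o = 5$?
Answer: $-925$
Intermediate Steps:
$P{\left(U \right)} = -15 - 10 U^{2}$ ($P{\left(U \right)} = -15 + 5 U \left(-2\right) U = -15 + 5 - 2 U U = -15 + 5 \left(- 2 U^{2}\right) = -15 - 10 U^{2}$)
$M{\left(C,F \right)} = 10$ ($M{\left(C,F \right)} = 5 + 5 = 10$)
$M{\left(-2,\left(-4 + 4\right) - 2 \right)} \left(-3\right) 9 + P{\left(8 \right)} = 10 \left(-3\right) 9 - \left(15 + 10 \cdot 8^{2}\right) = \left(-30\right) 9 - 655 = -270 - 655 = -925$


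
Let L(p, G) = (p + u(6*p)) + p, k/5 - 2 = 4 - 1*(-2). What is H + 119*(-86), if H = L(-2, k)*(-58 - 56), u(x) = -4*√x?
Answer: -9778 + 912*I*√3 ≈ -9778.0 + 1579.6*I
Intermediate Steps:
k = 40 (k = 10 + 5*(4 - 1*(-2)) = 10 + 5*(4 + 2) = 10 + 5*6 = 10 + 30 = 40)
L(p, G) = 2*p - 4*√6*√p (L(p, G) = (p - 4*√6*√p) + p = 2*p - 4*√6*√p)
H = 456 + 912*I*√3 (H = (2*(-2) - 4*√6*√(-2))*(-58 - 56) = (-4 - 4*√6*I*√2)*(-114) = (-4 - 8*I*√3)*(-114) = 456 + 912*I*√3 ≈ 456.0 + 1579.6*I)
H + 119*(-86) = (456 + 912*I*√3) + 119*(-86) = (456 + 912*I*√3) - 10234 = -9778 + 912*I*√3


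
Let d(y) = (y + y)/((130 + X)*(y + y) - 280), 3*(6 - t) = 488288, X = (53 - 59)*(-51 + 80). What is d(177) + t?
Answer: -3871005091/23784 ≈ -1.6276e+5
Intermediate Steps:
X = -174 (X = -6*29 = -174)
t = -488270/3 (t = 6 - ⅓*488288 = 6 - 488288/3 = -488270/3 ≈ -1.6276e+5)
d(y) = 2*y/(-280 - 88*y) (d(y) = (y + y)/((130 - 174)*(y + y) - 280) = (2*y)/(-88*y - 280) = (2*y)/(-280 - 88*y) = 2*y/(-280 - 88*y))
d(177) + t = -1*177/(140 + 44*177) - 488270/3 = -1*177/(140 + 7788) - 488270/3 = -1*177/7928 - 488270/3 = -1*177*1/7928 - 488270/3 = -177/7928 - 488270/3 = -3871005091/23784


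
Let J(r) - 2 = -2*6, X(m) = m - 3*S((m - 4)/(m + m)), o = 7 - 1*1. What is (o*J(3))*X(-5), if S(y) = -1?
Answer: 120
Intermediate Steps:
o = 6 (o = 7 - 1 = 6)
X(m) = 3 + m (X(m) = m - 3*(-1) = m + 3 = 3 + m)
J(r) = -10 (J(r) = 2 - 2*6 = 2 - 12 = -10)
(o*J(3))*X(-5) = (6*(-10))*(3 - 5) = -60*(-2) = 120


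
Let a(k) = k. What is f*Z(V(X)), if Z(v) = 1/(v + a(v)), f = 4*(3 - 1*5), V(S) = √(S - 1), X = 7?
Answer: -2*√6/3 ≈ -1.6330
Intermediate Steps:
V(S) = √(-1 + S)
f = -8 (f = 4*(3 - 5) = 4*(-2) = -8)
Z(v) = 1/(2*v) (Z(v) = 1/(v + v) = 1/(2*v))
f*Z(V(X)) = -4/(√(-1 + 7)) = -4/(√6) = -4*√6/6 = -2*√6/3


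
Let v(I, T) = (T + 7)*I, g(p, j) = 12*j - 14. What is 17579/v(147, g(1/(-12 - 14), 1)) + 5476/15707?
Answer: 280138213/11544645 ≈ 24.266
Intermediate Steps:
g(p, j) = -14 + 12*j
v(I, T) = I*(7 + T) (v(I, T) = (7 + T)*I = I*(7 + T))
17579/v(147, g(1/(-12 - 14), 1)) + 5476/15707 = 17579/((147*(7 + (-14 + 12*1)))) + 5476/15707 = 17579/((147*(7 + (-14 + 12)))) + 5476*(1/15707) = 17579/((147*(7 - 2))) + 5476/15707 = 17579/((147*5)) + 5476/15707 = 17579/735 + 5476/15707 = 280138213/11544645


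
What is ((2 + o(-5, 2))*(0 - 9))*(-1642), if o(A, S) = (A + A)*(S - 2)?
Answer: 29556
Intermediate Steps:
o(A, S) = 2*A*(-2 + S) (o(A, S) = (2*A)*(-2 + S) = 2*A*(-2 + S))
((2 + o(-5, 2))*(0 - 9))*(-1642) = ((2 + 2*(-5)*(-2 + 2))*(0 - 9))*(-1642) = ((2 + 2*(-5)*0)*(-9))*(-1642) = ((2 + 0)*(-9))*(-1642) = (2*(-9))*(-1642) = -18*(-1642) = 29556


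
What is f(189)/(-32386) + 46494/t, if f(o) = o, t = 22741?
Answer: 1501456635/736490026 ≈ 2.0387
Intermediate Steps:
f(189)/(-32386) + 46494/t = 189/(-32386) + 46494/22741 = 189*(-1/32386) + 46494*(1/22741) = -189/32386 + 46494/22741 = 1501456635/736490026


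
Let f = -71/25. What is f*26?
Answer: -1846/25 ≈ -73.840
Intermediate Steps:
f = -71/25 (f = -71*1/25 = -71/25 ≈ -2.8400)
f*26 = -71/25*26 = -1846/25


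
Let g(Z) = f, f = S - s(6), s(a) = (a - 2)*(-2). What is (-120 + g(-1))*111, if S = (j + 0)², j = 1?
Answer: -12321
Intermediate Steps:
s(a) = 4 - 2*a (s(a) = (-2 + a)*(-2) = 4 - 2*a)
S = 1 (S = (1 + 0)² = 1² = 1)
f = 9 (f = 1 - (4 - 2*6) = 1 - (4 - 12) = 1 - 1*(-8) = 1 + 8 = 9)
g(Z) = 9
(-120 + g(-1))*111 = (-120 + 9)*111 = -111*111 = -12321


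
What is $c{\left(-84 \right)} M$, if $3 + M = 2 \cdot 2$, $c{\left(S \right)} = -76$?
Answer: $-76$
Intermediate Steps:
$M = 1$ ($M = -3 + 2 \cdot 2 = -3 + 4 = 1$)
$c{\left(-84 \right)} M = \left(-76\right) 1 = -76$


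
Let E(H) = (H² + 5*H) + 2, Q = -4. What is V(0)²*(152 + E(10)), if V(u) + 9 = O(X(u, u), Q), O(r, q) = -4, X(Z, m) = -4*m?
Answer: 51376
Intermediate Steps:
V(u) = -13 (V(u) = -9 - 4 = -13)
E(H) = 2 + H² + 5*H
V(0)²*(152 + E(10)) = (-13)²*(152 + (2 + 10² + 5*10)) = 169*(152 + (2 + 100 + 50)) = 169*(152 + 152) = 169*304 = 51376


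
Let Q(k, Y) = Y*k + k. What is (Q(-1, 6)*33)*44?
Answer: -10164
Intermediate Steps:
Q(k, Y) = k + Y*k
(Q(-1, 6)*33)*44 = (-(1 + 6)*33)*44 = (-1*7*33)*44 = -7*33*44 = -231*44 = -10164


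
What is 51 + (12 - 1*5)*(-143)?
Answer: -950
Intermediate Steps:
51 + (12 - 1*5)*(-143) = 51 + (12 - 5)*(-143) = 51 + 7*(-143) = 51 - 1001 = -950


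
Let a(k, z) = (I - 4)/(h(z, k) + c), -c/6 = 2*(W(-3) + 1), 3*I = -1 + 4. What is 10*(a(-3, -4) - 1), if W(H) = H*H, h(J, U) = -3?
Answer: -400/41 ≈ -9.7561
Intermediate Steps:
W(H) = H²
I = 1 (I = (-1 + 4)/3 = (⅓)*3 = 1)
c = -120 (c = -12*((-3)² + 1) = -12*(9 + 1) = -12*10 = -6*20 = -120)
a(k, z) = 1/41 (a(k, z) = (1 - 4)/(-3 - 120) = -3/(-123) = -3*(-1/123) = 1/41)
10*(a(-3, -4) - 1) = 10*(1/41 - 1) = 10*(-40/41) = -400/41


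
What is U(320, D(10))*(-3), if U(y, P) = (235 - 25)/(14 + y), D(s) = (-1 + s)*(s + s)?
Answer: -315/167 ≈ -1.8862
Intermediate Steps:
D(s) = 2*s*(-1 + s) (D(s) = (-1 + s)*(2*s) = 2*s*(-1 + s))
U(y, P) = 210/(14 + y)
U(320, D(10))*(-3) = (210/(14 + 320))*(-3) = (210/334)*(-3) = (210*(1/334))*(-3) = (105/167)*(-3) = -315/167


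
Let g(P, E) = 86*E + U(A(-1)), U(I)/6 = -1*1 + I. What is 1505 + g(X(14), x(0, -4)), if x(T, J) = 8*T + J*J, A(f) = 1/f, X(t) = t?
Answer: 2869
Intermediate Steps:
x(T, J) = J² + 8*T (x(T, J) = 8*T + J² = J² + 8*T)
U(I) = -6 + 6*I (U(I) = 6*(-1*1 + I) = 6*(-1 + I) = -6 + 6*I)
g(P, E) = -12 + 86*E (g(P, E) = 86*E + (-6 + 6/(-1)) = 86*E + (-6 + 6*(-1)) = 86*E + (-6 - 6) = 86*E - 12 = -12 + 86*E)
1505 + g(X(14), x(0, -4)) = 1505 + (-12 + 86*((-4)² + 8*0)) = 1505 + (-12 + 86*(16 + 0)) = 1505 + (-12 + 86*16) = 1505 + (-12 + 1376) = 1505 + 1364 = 2869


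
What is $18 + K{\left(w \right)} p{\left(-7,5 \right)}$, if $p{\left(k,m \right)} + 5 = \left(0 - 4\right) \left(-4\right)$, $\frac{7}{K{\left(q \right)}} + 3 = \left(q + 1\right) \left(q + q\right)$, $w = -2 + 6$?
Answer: $\frac{743}{37} \approx 20.081$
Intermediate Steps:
$w = 4$
$K{\left(q \right)} = \frac{7}{-3 + 2 q \left(1 + q\right)}$ ($K{\left(q \right)} = \frac{7}{-3 + \left(q + 1\right) \left(q + q\right)} = \frac{7}{-3 + \left(1 + q\right) 2 q} = \frac{7}{-3 + 2 q \left(1 + q\right)}$)
$p{\left(k,m \right)} = 11$ ($p{\left(k,m \right)} = -5 + \left(0 - 4\right) \left(-4\right) = -5 - -16 = -5 + 16 = 11$)
$18 + K{\left(w \right)} p{\left(-7,5 \right)} = 18 + \frac{7}{-3 + 2 \cdot 4 + 2 \cdot 4^{2}} \cdot 11 = 18 + \frac{7}{-3 + 8 + 2 \cdot 16} \cdot 11 = 18 + \frac{7}{-3 + 8 + 32} \cdot 11 = 18 + \frac{7}{37} \cdot 11 = 18 + \frac{77}{37} = \frac{743}{37}$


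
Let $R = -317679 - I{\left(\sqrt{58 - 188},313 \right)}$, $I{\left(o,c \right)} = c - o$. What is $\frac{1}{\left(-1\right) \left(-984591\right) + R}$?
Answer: $\frac{666599}{444354226931} - \frac{i \sqrt{130}}{444354226931} \approx 1.5002 \cdot 10^{-6} - 2.5659 \cdot 10^{-11} i$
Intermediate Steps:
$R = -317992 + i \sqrt{130}$ ($R = -317679 - \left(313 - \sqrt{58 - 188}\right) = -317679 - \left(313 - \sqrt{-130}\right) = -317679 - \left(313 - i \sqrt{130}\right) = -317992 + i \sqrt{130} \approx -3.1799 \cdot 10^{5} + 11.402 i$)
$\frac{1}{\left(-1\right) \left(-984591\right) + R} = \frac{1}{\left(-1\right) \left(-984591\right) - \left(317992 - i \sqrt{130}\right)} = \frac{1}{984591 - \left(317992 - i \sqrt{130}\right)} = \frac{1}{666599 + i \sqrt{130}}$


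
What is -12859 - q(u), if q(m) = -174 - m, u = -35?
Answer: -12720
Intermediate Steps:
-12859 - q(u) = -12859 - (-174 - 1*(-35)) = -12859 - (-174 + 35) = -12859 - 1*(-139) = -12859 + 139 = -12720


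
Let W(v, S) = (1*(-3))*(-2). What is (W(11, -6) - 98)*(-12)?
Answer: 1104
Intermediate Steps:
W(v, S) = 6 (W(v, S) = -3*(-2) = 6)
(W(11, -6) - 98)*(-12) = (6 - 98)*(-12) = -92*(-12) = 1104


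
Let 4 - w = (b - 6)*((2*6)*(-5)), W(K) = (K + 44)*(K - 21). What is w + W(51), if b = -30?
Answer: 694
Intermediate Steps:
W(K) = (-21 + K)*(44 + K) (W(K) = (44 + K)*(-21 + K) = (-21 + K)*(44 + K))
w = -2156 (w = 4 - (-30 - 6)*(2*6)*(-5) = 4 - (-36)*12*(-5) = 4 - (-36)*(-60) = 4 - 1*2160 = 4 - 2160 = -2156)
w + W(51) = -2156 + (-924 + 51**2 + 23*51) = -2156 + (-924 + 2601 + 1173) = -2156 + 2850 = 694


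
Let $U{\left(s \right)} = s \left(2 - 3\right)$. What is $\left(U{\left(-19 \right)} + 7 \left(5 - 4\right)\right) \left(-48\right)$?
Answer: $-1248$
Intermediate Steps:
$U{\left(s \right)} = - s$ ($U{\left(s \right)} = s \left(-1\right) = - s$)
$\left(U{\left(-19 \right)} + 7 \left(5 - 4\right)\right) \left(-48\right) = \left(\left(-1\right) \left(-19\right) + 7 \left(5 - 4\right)\right) \left(-48\right) = \left(19 + 7 \cdot 1\right) \left(-48\right) = \left(19 + 7\right) \left(-48\right) = 26 \left(-48\right) = -1248$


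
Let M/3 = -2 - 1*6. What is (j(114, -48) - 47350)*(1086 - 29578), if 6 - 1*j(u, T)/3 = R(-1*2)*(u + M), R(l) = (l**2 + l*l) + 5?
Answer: 1448590264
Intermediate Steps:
R(l) = 5 + 2*l**2 (R(l) = (l**2 + l**2) + 5 = 2*l**2 + 5 = 5 + 2*l**2)
M = -24 (M = 3*(-2 - 1*6) = 3*(-2 - 6) = 3*(-8) = -24)
j(u, T) = 954 - 39*u (j(u, T) = 18 - 3*(5 + 2*(-1*2)**2)*(u - 24) = 18 - 3*(5 + 2*(-2)**2)*(-24 + u) = 18 - 3*(5 + 2*4)*(-24 + u) = 18 - 3*(5 + 8)*(-24 + u) = 18 - 39*(-24 + u) = 18 - 3*(-312 + 13*u) = 18 + (936 - 39*u) = 954 - 39*u)
(j(114, -48) - 47350)*(1086 - 29578) = ((954 - 39*114) - 47350)*(1086 - 29578) = ((954 - 4446) - 47350)*(-28492) = (-3492 - 47350)*(-28492) = -50842*(-28492) = 1448590264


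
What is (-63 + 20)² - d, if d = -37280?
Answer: 39129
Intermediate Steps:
(-63 + 20)² - d = (-63 + 20)² - 1*(-37280) = (-43)² + 37280 = 1849 + 37280 = 39129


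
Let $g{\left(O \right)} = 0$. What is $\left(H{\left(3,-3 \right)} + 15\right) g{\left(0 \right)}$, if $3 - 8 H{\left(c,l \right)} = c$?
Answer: $0$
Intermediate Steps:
$H{\left(c,l \right)} = \frac{3}{8} - \frac{c}{8}$
$\left(H{\left(3,-3 \right)} + 15\right) g{\left(0 \right)} = \left(\left(\frac{3}{8} - \frac{3}{8}\right) + 15\right) 0 = \left(0 + 15\right) 0 = 15 \cdot 0 = 0$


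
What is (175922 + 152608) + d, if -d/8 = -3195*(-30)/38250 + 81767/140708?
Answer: 982245641852/2990045 ≈ 3.2851e+5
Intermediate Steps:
d = -73841998/2990045 (d = -8*(-3195*(-30)/38250 + 81767/140708) = -8*(95850*(1/38250) + 81767*(1/140708)) = -8*(213/85 + 81767/140708) = -8*36920999/11960180 = -73841998/2990045 ≈ -24.696)
(175922 + 152608) + d = (175922 + 152608) - 73841998/2990045 = 328530 - 73841998/2990045 = 982245641852/2990045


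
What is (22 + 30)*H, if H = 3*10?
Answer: 1560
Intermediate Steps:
H = 30
(22 + 30)*H = (22 + 30)*30 = 52*30 = 1560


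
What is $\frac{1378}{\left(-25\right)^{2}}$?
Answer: $\frac{1378}{625} \approx 2.2048$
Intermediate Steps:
$\frac{1378}{\left(-25\right)^{2}} = \frac{1378}{625}$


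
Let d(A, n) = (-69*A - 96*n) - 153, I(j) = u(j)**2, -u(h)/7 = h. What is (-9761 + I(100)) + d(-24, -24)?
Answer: 484046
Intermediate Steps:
u(h) = -7*h
I(j) = 49*j**2 (I(j) = (-7*j)**2 = 49*j**2)
d(A, n) = -153 - 96*n - 69*A (d(A, n) = (-96*n - 69*A) - 153 = -153 - 96*n - 69*A)
(-9761 + I(100)) + d(-24, -24) = (-9761 + 49*100**2) + (-153 - 96*(-24) - 69*(-24)) = (-9761 + 49*10000) + (-153 + 2304 + 1656) = (-9761 + 490000) + 3807 = 480239 + 3807 = 484046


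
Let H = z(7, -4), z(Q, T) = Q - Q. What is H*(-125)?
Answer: 0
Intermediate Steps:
z(Q, T) = 0
H = 0
H*(-125) = 0*(-125) = 0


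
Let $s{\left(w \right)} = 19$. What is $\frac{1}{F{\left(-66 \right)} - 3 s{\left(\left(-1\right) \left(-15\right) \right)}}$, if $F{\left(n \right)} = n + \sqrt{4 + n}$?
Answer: $- \frac{123}{15191} - \frac{i \sqrt{62}}{15191} \approx -0.0080969 - 0.00051833 i$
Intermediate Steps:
$\frac{1}{F{\left(-66 \right)} - 3 s{\left(\left(-1\right) \left(-15\right) \right)}} = \frac{1}{\left(-66 + \sqrt{4 - 66}\right) - 57} = \frac{1}{\left(-66 + \sqrt{-62}\right) - 57} = \frac{1}{\left(-66 + i \sqrt{62}\right) - 57} = \frac{1}{-123 + i \sqrt{62}}$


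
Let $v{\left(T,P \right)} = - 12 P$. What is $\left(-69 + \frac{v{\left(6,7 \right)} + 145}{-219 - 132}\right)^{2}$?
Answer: $\frac{589518400}{123201} \approx 4785.0$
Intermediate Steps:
$\left(-69 + \frac{v{\left(6,7 \right)} + 145}{-219 - 132}\right)^{2} = \left(-69 + \frac{\left(-12\right) 7 + 145}{-219 - 132}\right)^{2} = \left(-69 + \frac{-84 + 145}{-351}\right)^{2} = \left(-69 + 61 \left(- \frac{1}{351}\right)\right)^{2} = \left(-69 - \frac{61}{351}\right)^{2} = \left(- \frac{24280}{351}\right)^{2} = \frac{589518400}{123201}$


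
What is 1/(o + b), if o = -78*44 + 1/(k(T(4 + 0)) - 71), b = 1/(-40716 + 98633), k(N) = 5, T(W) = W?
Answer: -3822522/13118953355 ≈ -0.00029137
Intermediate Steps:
b = 1/57917 ≈ 1.7266e-5
o = -226513/66 (o = -78*44 + 1/(5 - 71) = -3432 + 1/(-66) = -3432 - 1/66 = -226513/66 ≈ -3432.0)
1/(o + b) = 1/(-226513/66 + 1/57917) = 1/(-13118953355/3822522) = -3822522/13118953355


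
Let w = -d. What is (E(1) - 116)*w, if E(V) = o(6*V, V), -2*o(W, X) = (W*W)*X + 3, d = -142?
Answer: -19241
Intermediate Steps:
o(W, X) = -3/2 - X*W²/2 (o(W, X) = -((W*W)*X + 3)/2 = -(W²*X + 3)/2 = -(X*W² + 3)/2 = -(3 + X*W²)/2 = -3/2 - X*W²/2)
E(V) = -3/2 - 18*V³ (E(V) = -3/2 - V*(6*V)²/2 = -3/2 - V*36*V²/2 = -3/2 - 18*V³)
w = 142 (w = -1*(-142) = 142)
(E(1) - 116)*w = ((-3/2 - 18*1³) - 116)*142 = ((-3/2 - 18*1) - 116)*142 = ((-3/2 - 18) - 116)*142 = (-39/2 - 116)*142 = -271/2*142 = -19241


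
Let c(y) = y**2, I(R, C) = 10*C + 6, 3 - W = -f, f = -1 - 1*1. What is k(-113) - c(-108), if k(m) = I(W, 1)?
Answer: -11648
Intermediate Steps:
f = -2 (f = -1 - 1 = -2)
W = 1 (W = 3 - (-1)*(-2) = 3 - 1*2 = 3 - 2 = 1)
I(R, C) = 6 + 10*C
k(m) = 16 (k(m) = 6 + 10*1 = 6 + 10 = 16)
k(-113) - c(-108) = 16 - 1*(-108)**2 = 16 - 1*11664 = 16 - 11664 = -11648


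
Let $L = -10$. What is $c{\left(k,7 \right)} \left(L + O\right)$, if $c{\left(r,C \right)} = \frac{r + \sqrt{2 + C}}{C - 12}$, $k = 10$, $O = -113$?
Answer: $\frac{1599}{5} \approx 319.8$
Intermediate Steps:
$c{\left(r,C \right)} = \frac{r + \sqrt{2 + C}}{-12 + C}$
$c{\left(k,7 \right)} \left(L + O\right) = \frac{10 + \sqrt{2 + 7}}{-12 + 7} \left(-10 - 113\right) = \frac{10 + \sqrt{9}}{-5} \left(-123\right) = - \frac{10 + 3}{5} \left(-123\right) = \left(- \frac{1}{5}\right) 13 \left(-123\right) = \left(- \frac{13}{5}\right) \left(-123\right) = \frac{1599}{5}$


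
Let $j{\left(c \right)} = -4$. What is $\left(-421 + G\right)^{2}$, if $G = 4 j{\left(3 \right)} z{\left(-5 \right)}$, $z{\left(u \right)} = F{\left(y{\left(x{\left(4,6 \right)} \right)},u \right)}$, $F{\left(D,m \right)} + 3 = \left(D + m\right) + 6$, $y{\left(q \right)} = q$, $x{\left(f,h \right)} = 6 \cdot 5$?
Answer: $755161$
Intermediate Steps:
$x{\left(f,h \right)} = 30$
$F{\left(D,m \right)} = 3 + D + m$ ($F{\left(D,m \right)} = -3 + \left(\left(D + m\right) + 6\right) = -3 + \left(6 + D + m\right) = 3 + D + m$)
$z{\left(u \right)} = 33 + u$ ($z{\left(u \right)} = 3 + 30 + u = 33 + u$)
$G = -448$ ($G = 4 \left(-4\right) \left(33 - 5\right) = \left(-16\right) 28 = -448$)
$\left(-421 + G\right)^{2} = \left(-421 - 448\right)^{2} = \left(-869\right)^{2} = 755161$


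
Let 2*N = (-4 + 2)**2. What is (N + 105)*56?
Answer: 5992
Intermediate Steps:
N = 2 (N = (-4 + 2)**2/2 = (1/2)*(-2)**2 = (1/2)*4 = 2)
(N + 105)*56 = (2 + 105)*56 = 107*56 = 5992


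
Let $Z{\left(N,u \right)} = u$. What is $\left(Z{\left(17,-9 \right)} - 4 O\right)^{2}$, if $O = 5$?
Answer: $841$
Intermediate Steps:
$\left(Z{\left(17,-9 \right)} - 4 O\right)^{2} = \left(-9 - 20\right)^{2} = \left(-29\right)^{2} = 841$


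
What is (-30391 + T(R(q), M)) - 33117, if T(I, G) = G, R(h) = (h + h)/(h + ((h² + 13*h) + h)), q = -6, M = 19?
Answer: -63489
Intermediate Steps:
R(h) = 2*h/(h² + 15*h) (R(h) = (2*h)/(h + (h² + 14*h)) = (2*h)/(h² + 15*h) = 2*h/(h² + 15*h))
(-30391 + T(R(q), M)) - 33117 = (-30391 + 19) - 33117 = -30372 - 33117 = -63489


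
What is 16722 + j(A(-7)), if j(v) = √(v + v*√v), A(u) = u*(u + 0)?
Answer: 16722 + 14*√2 ≈ 16742.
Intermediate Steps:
A(u) = u² (A(u) = u*u = u²)
j(v) = √(v + v^(3/2))
16722 + j(A(-7)) = 16722 + √((-7)² + ((-7)²)^(3/2)) = 16722 + √(49 + 49^(3/2)) = 16722 + √(49 + 343) = 16722 + √392 = 16722 + 14*√2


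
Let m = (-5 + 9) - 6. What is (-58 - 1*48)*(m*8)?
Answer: 1696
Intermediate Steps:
m = -2 (m = 4 - 6 = -2)
(-58 - 1*48)*(m*8) = (-58 - 1*48)*(-2*8) = (-58 - 48)*(-16) = -106*(-16) = 1696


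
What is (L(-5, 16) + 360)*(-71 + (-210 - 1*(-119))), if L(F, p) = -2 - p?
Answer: -55404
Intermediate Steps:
(L(-5, 16) + 360)*(-71 + (-210 - 1*(-119))) = ((-2 - 1*16) + 360)*(-71 + (-210 - 1*(-119))) = ((-2 - 16) + 360)*(-71 + (-210 + 119)) = (-18 + 360)*(-71 - 91) = 342*(-162) = -55404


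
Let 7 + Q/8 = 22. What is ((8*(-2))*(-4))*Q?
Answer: 7680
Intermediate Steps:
Q = 120 (Q = -56 + 8*22 = -56 + 176 = 120)
((8*(-2))*(-4))*Q = ((8*(-2))*(-4))*120 = -16*(-4)*120 = 64*120 = 7680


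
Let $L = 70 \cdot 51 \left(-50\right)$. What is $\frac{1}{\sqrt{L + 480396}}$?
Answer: $\frac{\sqrt{8386}}{50316} \approx 0.00182$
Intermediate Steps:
$L = -178500$ ($L = 3570 \left(-50\right) = -178500$)
$\frac{1}{\sqrt{L + 480396}} = \frac{1}{\sqrt{-178500 + 480396}} = \frac{1}{\sqrt{301896}} = \frac{1}{6 \sqrt{8386}} = \frac{\sqrt{8386}}{50316}$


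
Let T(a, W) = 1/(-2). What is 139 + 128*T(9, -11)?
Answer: 75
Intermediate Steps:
T(a, W) = -½
139 + 128*T(9, -11) = 139 + 128*(-½) = 139 - 64 = 75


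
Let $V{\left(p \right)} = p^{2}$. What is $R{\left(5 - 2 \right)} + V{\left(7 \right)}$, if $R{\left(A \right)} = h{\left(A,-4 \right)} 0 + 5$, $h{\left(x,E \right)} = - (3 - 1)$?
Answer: $54$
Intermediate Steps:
$h{\left(x,E \right)} = -2$ ($h{\left(x,E \right)} = \left(-1\right) 2 = -2$)
$R{\left(A \right)} = 5$ ($R{\left(A \right)} = \left(-2\right) 0 + 5 = 0 + 5 = 5$)
$R{\left(5 - 2 \right)} + V{\left(7 \right)} = 5 + 7^{2} = 5 + 49 = 54$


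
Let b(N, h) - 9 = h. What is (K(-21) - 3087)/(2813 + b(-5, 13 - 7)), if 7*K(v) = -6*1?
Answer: -21615/19796 ≈ -1.0919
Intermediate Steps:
b(N, h) = 9 + h
K(v) = -6/7 (K(v) = (-6*1)/7 = (⅐)*(-6) = -6/7)
(K(-21) - 3087)/(2813 + b(-5, 13 - 7)) = (-6/7 - 3087)/(2813 + (9 + (13 - 7))) = -21615/(7*(2813 + (9 + 6))) = -21615/(7*(2813 + 15)) = -21615/7/2828 = -21615/7*1/2828 = -21615/19796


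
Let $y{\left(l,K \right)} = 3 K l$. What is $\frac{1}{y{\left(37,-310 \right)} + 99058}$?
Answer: $\frac{1}{64648} \approx 1.5468 \cdot 10^{-5}$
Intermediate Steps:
$y{\left(l,K \right)} = 3 K l$
$\frac{1}{y{\left(37,-310 \right)} + 99058} = \frac{1}{3 \left(-310\right) 37 + 99058} = \frac{1}{-34410 + 99058} = \frac{1}{64648}$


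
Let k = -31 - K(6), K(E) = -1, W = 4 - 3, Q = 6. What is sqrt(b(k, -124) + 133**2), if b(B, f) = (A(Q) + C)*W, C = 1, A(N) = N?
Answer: 4*sqrt(1106) ≈ 133.03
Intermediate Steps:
W = 1
k = -30 (k = -31 - 1*(-1) = -31 + 1 = -30)
b(B, f) = 7 (b(B, f) = (6 + 1)*1 = 7*1 = 7)
sqrt(b(k, -124) + 133**2) = sqrt(7 + 133**2) = sqrt(7 + 17689) = sqrt(17696) = 4*sqrt(1106)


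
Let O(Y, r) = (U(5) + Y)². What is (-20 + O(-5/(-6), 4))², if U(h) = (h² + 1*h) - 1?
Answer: 981005041/1296 ≈ 7.5695e+5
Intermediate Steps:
U(h) = -1 + h + h² (U(h) = (h² + h) - 1 = (h + h²) - 1 = -1 + h + h²)
O(Y, r) = (29 + Y)² (O(Y, r) = ((-1 + 5 + 5²) + Y)² = ((-1 + 5 + 25) + Y)² = (29 + Y)²)
(-20 + O(-5/(-6), 4))² = (-20 + (29 - 5/(-6))²)² = (-20 + (29 - 5*(-⅙))²)² = (-20 + (29 + ⅚)²)² = (-20 + (179/6)²)² = (-20 + 32041/36)² = (31321/36)² = 981005041/1296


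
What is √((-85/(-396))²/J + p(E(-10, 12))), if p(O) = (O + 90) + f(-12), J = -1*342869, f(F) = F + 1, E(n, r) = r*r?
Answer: √4111039751730104323/135776124 ≈ 14.933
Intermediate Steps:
E(n, r) = r²
f(F) = 1 + F
J = -342869
p(O) = 79 + O (p(O) = (O + 90) + (1 - 12) = (90 + O) - 11 = 79 + O)
√((-85/(-396))²/J + p(E(-10, 12))) = √((-85/(-396))²/(-342869) + (79 + 12²)) = √((-85*(-1/396))²*(-1/342869) + (79 + 144)) = √((85/396)²*(-1/342869) + 223) = √((7225/156816)*(-1/342869) + 223) = √(-7225/53767345104 + 223) = √(11990117950967/53767345104) = √4111039751730104323/135776124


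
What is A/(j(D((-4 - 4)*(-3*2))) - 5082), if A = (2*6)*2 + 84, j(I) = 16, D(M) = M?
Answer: -54/2533 ≈ -0.021319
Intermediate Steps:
A = 108 (A = 12*2 + 84 = 24 + 84 = 108)
A/(j(D((-4 - 4)*(-3*2))) - 5082) = 108/(16 - 5082) = 108/(-5066) = -1/5066*108 = -54/2533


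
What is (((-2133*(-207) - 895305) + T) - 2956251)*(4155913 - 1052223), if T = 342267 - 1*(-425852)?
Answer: -8199657233140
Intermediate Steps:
T = 768119 (T = 342267 + 425852 = 768119)
(((-2133*(-207) - 895305) + T) - 2956251)*(4155913 - 1052223) = (((-2133*(-207) - 895305) + 768119) - 2956251)*(4155913 - 1052223) = (((441531 - 895305) + 768119) - 2956251)*3103690 = ((-453774 + 768119) - 2956251)*3103690 = (314345 - 2956251)*3103690 = -2641906*3103690 = -8199657233140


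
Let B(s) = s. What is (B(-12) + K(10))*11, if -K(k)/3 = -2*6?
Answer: 264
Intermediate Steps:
K(k) = 36 (K(k) = -(-6)*6 = -3*(-12) = 36)
(B(-12) + K(10))*11 = (-12 + 36)*11 = 24*11 = 264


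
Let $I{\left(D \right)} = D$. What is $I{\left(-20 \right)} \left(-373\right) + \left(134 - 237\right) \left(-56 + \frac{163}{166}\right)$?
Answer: $\frac{2179059}{166} \approx 13127.0$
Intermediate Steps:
$I{\left(-20 \right)} \left(-373\right) + \left(134 - 237\right) \left(-56 + \frac{163}{166}\right) = \left(-20\right) \left(-373\right) + \left(134 - 237\right) \left(-56 + \frac{163}{166}\right) = 7460 - 103 \left(-56 + 163 \cdot \frac{1}{166}\right) = 7460 - 103 \left(-56 + \frac{163}{166}\right) = 7460 - - \frac{940699}{166} = 7460 + \frac{940699}{166} = \frac{2179059}{166}$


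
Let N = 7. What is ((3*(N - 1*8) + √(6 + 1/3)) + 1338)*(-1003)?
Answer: -1339005 - 1003*√57/3 ≈ -1.3415e+6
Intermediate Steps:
((3*(N - 1*8) + √(6 + 1/3)) + 1338)*(-1003) = ((3*(7 - 1*8) + √(6 + 1/3)) + 1338)*(-1003) = ((3*(7 - 8) + √(6 + ⅓)) + 1338)*(-1003) = ((3*(-1) + √(19/3)) + 1338)*(-1003) = ((-3 + √57/3) + 1338)*(-1003) = (1335 + √57/3)*(-1003) = -1339005 - 1003*√57/3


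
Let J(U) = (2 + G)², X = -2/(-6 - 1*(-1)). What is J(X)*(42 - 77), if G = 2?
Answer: -560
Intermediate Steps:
X = ⅖ (X = -2/(-6 + 1) = -2/(-5) = -2*(-⅕) = ⅖ ≈ 0.40000)
J(U) = 16 (J(U) = (2 + 2)² = 4² = 16)
J(X)*(42 - 77) = 16*(42 - 77) = 16*(-35) = -560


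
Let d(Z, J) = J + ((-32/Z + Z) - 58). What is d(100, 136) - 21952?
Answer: -544358/25 ≈ -21774.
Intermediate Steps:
d(Z, J) = -58 + J + Z - 32/Z (d(Z, J) = J + ((Z - 32/Z) - 58) = J + (-58 + Z - 32/Z) = -58 + J + Z - 32/Z)
d(100, 136) - 21952 = (-58 + 136 + 100 - 32/100) - 21952 = (-58 + 136 + 100 - 32*1/100) - 21952 = (-58 + 136 + 100 - 8/25) - 21952 = 4442/25 - 21952 = -544358/25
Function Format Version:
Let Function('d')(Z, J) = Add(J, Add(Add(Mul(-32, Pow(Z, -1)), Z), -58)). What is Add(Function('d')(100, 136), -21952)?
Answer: Rational(-544358, 25) ≈ -21774.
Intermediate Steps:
Function('d')(Z, J) = Add(-58, J, Z, Mul(-32, Pow(Z, -1))) (Function('d')(Z, J) = Add(J, Add(Add(Z, Mul(-32, Pow(Z, -1))), -58)) = Add(J, Add(-58, Z, Mul(-32, Pow(Z, -1)))) = Add(-58, J, Z, Mul(-32, Pow(Z, -1))))
Add(Function('d')(100, 136), -21952) = Add(Add(-58, 136, 100, Mul(-32, Pow(100, -1))), -21952) = Add(Add(-58, 136, 100, Mul(-32, Rational(1, 100))), -21952) = Add(Add(-58, 136, 100, Rational(-8, 25)), -21952) = Add(Rational(4442, 25), -21952) = Rational(-544358, 25)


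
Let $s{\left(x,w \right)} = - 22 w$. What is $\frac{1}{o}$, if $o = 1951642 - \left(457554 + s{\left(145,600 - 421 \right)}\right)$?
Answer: $\frac{1}{1498026} \approx 6.6755 \cdot 10^{-7}$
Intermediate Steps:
$o = 1498026$ ($o = 1951642 - \left(457554 - 22 \left(600 - 421\right)\right) = 1951642 - \left(457554 - 3938\right) = 1951642 - 453616 = 1498026$)
$\frac{1}{o} = \frac{1}{1498026}$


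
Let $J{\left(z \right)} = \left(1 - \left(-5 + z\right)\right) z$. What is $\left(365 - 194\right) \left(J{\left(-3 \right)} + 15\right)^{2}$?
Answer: $24624$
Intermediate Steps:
$J{\left(z \right)} = z \left(6 - z\right)$ ($J{\left(z \right)} = \left(6 - z\right) z = z \left(6 - z\right)$)
$\left(365 - 194\right) \left(J{\left(-3 \right)} + 15\right)^{2} = \left(365 - 194\right) \left(- 3 \left(6 - -3\right) + 15\right)^{2} = 171 \left(- 3 \left(6 + 3\right) + 15\right)^{2} = 171 \left(\left(-3\right) 9 + 15\right)^{2} = 171 \left(-27 + 15\right)^{2} = 171 \left(-12\right)^{2} = 171 \cdot 144 = 24624$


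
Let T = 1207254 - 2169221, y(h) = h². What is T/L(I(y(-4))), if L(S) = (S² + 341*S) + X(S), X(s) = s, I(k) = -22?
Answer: 961967/7040 ≈ 136.64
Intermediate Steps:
L(S) = S² + 342*S (L(S) = (S² + 341*S) + S = S² + 342*S)
T = -961967
T/L(I(y(-4))) = -961967*(-1/(22*(342 - 22))) = -961967/((-22*320)) = -961967/(-7040) = -961967*(-1/7040) = 961967/7040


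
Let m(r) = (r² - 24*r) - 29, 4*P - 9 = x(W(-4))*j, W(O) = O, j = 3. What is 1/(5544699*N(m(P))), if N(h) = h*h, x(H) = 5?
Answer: 1/104068455531 ≈ 9.6091e-12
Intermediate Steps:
P = 6 (P = 9/4 + (5*3)/4 = 9/4 + (¼)*15 = 9/4 + 15/4 = 6)
m(r) = -29 + r² - 24*r
N(h) = h²
1/(5544699*N(m(P))) = 1/(5544699*((-29 + 6² - 24*6)²)) = 1/(5544699*((-29 + 36 - 144)²)) = 1/(5544699*((-137)²)) = (1/5544699)/18769 = (1/5544699)*(1/18769) = 1/104068455531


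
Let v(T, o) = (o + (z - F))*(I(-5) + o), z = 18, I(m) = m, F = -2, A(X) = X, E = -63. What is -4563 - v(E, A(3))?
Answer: -4517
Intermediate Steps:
v(T, o) = (-5 + o)*(20 + o) (v(T, o) = (o + (18 - 1*(-2)))*(-5 + o) = (o + (18 + 2))*(-5 + o) = (o + 20)*(-5 + o) = (20 + o)*(-5 + o) = (-5 + o)*(20 + o))
-4563 - v(E, A(3)) = -4563 - (-100 + 3**2 + 15*3) = -4563 - (-100 + 9 + 45) = -4563 - 1*(-46) = -4563 + 46 = -4517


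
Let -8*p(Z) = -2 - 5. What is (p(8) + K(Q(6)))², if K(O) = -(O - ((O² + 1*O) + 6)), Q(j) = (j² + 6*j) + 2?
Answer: 1923962769/64 ≈ 3.0062e+7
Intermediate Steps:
p(Z) = 7/8 (p(Z) = -(-2 - 5)/8 = -⅛*(-7) = 7/8)
Q(j) = 2 + j² + 6*j
K(O) = 6 + O² (K(O) = -(O - ((O² + O) + 6)) = -(O - ((O + O²) + 6)) = -(O - (6 + O + O²)) = -(O + (-6 - O - O²)) = -(-6 - O²) = 6 + O²)
(p(8) + K(Q(6)))² = (7/8 + (6 + (2 + 6² + 6*6)²))² = (7/8 + (6 + (2 + 36 + 36)²))² = (7/8 + (6 + 74²))² = (7/8 + (6 + 5476))² = (7/8 + 5482)² = (43863/8)² = 1923962769/64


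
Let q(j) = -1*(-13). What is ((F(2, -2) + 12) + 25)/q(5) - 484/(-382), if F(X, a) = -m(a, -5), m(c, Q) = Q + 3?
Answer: 815/191 ≈ 4.2670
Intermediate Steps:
m(c, Q) = 3 + Q
q(j) = 13
F(X, a) = 2 (F(X, a) = -(3 - 5) = -1*(-2) = 2)
((F(2, -2) + 12) + 25)/q(5) - 484/(-382) = ((2 + 12) + 25)/13 - 484/(-382) = (14 + 25)*(1/13) - 484*(-1/382) = 39*(1/13) + 242/191 = 3 + 242/191 = 815/191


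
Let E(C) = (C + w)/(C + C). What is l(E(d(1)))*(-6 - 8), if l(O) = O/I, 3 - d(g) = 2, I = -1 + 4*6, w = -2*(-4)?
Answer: -63/23 ≈ -2.7391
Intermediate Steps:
w = 8
I = 23 (I = -1 + 24 = 23)
d(g) = 1 (d(g) = 3 - 1*2 = 3 - 2 = 1)
E(C) = (8 + C)/(2*C) (E(C) = (C + 8)/(C + C) = (8 + C)/((2*C)) = (8 + C)*(1/(2*C)) = (8 + C)/(2*C))
l(O) = O/23
l(E(d(1)))*(-6 - 8) = (((½)*(8 + 1)/1)/23)*(-6 - 8) = (((½)*1*9)/23)*(-14) = ((1/23)*(9/2))*(-14) = (9/46)*(-14) = -63/23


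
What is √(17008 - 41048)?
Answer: 2*I*√6010 ≈ 155.05*I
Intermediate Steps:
√(17008 - 41048) = √(-24040) = 2*I*√6010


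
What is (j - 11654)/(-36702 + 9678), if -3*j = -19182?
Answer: 1315/6756 ≈ 0.19464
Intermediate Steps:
j = 6394 (j = -⅓*(-19182) = 6394)
(j - 11654)/(-36702 + 9678) = (6394 - 11654)/(-36702 + 9678) = -5260/(-27024) = -5260*(-1/27024) = 1315/6756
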